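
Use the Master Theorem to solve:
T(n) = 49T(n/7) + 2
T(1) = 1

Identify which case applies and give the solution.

a=49, b=7, f(n)=2. log_7(49) = 2. Since c=0 < 2, Case 1 applies: T(n) = Θ(n^log_b(a)) = O(n^2).

Answer: O(n^2) - Case 1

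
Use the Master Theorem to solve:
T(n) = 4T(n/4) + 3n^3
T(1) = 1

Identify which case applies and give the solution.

a=4, b=4, f(n)=3n^3. log_4(4) = 1. Since c=3 > 1 and the regularity condition holds (4(n/4)^3 = (4/4^3)n^3 with 4/4^3 < 1), Case 3 applies: T(n) = Θ(f(n)) = O(n^3).

Answer: O(n^3) - Case 3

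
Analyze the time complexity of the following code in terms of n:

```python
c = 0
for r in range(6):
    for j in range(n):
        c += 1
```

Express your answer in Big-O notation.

Each loop level contributes: 1 × n. Multiplying the contributions gives O(n).

Answer: O(n)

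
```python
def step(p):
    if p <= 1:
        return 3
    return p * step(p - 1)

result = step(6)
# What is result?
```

step(6) = 6 * 5 * 4 * 3 * 2 * 3 = 2160

Answer: 2160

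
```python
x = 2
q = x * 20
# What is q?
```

Trace:
`x = 2` → x = 2
`q = x * 20` → q = 40
So q = 40

Answer: 40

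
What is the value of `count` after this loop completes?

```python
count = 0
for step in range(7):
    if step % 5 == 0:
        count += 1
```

Count numbers divisible by 5 in range(7)
`count` takes the values: 0 → 1 → 2

Answer: 2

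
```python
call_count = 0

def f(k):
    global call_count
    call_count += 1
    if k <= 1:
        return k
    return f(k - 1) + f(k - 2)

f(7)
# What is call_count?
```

Calls(k) = 1 + Calls(k-1) + Calls(k-2); Calls(0)=Calls(1)=1. For k=7 this gives 41.

Answer: 41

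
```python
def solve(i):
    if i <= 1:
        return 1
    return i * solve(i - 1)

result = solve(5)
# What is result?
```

solve(5) = 5 * 4 * 3 * 2 * 1 = 120

Answer: 120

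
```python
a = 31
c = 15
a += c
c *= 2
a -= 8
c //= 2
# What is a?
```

Trace:
`a = 31` → a = 31
`c = 15` → c = 15
`a += c` → a = 46
`c *= 2` → c = 30
`a -= 8` → a = 38
`c //= 2` → c = 15
So a = 38

Answer: 38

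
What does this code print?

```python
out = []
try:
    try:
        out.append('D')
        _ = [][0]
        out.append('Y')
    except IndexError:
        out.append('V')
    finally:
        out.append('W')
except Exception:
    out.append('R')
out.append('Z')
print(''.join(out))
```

Execution trace: 'D' (inner try body) → 'V' (inner except IndexError) → 'W' (inner finally) → 'Z' (after the try/except). Output: DVWZ

Answer: DVWZ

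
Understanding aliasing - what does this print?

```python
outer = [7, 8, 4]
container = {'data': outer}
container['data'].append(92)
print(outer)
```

Key concept: dict holds reference to list.
Step by step:
`outer = [7, 8, 4]` → outer = [7, 8, 4]
`container = {'data': outer}` → container = {'data': [7, 8, 4]}
`container['data'].append(92)` → outer = [7, 8, 4, 92]; container = {'data': [7, 8, 4, 92]}
`print(outer)` → prints [7, 8, 4, 92]

Answer: [7, 8, 4, 92]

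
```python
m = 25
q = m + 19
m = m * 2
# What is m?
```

Trace:
`m = 25` → m = 25
`q = m + 19` → q = 44
`m = m * 2` → m = 50
So m = 50

Answer: 50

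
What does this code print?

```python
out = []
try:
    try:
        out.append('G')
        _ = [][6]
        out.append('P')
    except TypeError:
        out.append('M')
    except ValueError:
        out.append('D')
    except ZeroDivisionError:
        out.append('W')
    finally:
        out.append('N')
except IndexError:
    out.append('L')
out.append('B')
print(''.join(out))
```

Execution trace: 'G' (inner try body) → 'N' (inner finally) → 'L' (outer except IndexError) → 'B' (after the try/except). Output: GNLB

Answer: GNLB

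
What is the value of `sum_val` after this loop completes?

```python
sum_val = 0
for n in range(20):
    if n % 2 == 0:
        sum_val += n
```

Sum of even numbers 0 to 19
`sum_val` takes the values: 0 → 2 → 6 → 12 → 20 → 30 → 42 → 56 → 72 → 90

Answer: 90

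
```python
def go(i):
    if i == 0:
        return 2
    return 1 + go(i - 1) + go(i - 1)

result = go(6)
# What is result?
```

go(i) = 1 + 2·go(i-1), go(0)=2. Closed form: (2+1)·2^6 - 1 = 191.

Answer: 191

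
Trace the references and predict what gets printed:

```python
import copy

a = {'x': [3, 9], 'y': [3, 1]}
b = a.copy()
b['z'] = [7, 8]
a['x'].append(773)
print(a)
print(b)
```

Key concept: shallow copy of dict with mutable values.
Step by step:
`a = {'x': [3, 9], 'y': [3, 1]}` → a = {'x': [3, 9], 'y': [3, 1]}
`b = a.copy()` → b = {'x': [3, 9], 'y': [3, 1]}
`b['z'] = [7, 8]` → b = {'x': [3, 9], 'y': [3, 1], 'z': [7, 8]}
`a['x'].append(773)` → a = {'x': [3, 9, 773], 'y': [3, 1]}; b = {'x': [3, 9, 773], 'y': [3, 1], 'z': [7, 8]}
`print(a)` → prints {'x': [3, 9, 773], 'y': [3, 1]}
`print(b)` → prints {'x': [3, 9, 773], 'y': [3, 1], 'z': [7, 8]}

Answer:
{'x': [3, 9, 773], 'y': [3, 1]}
{'x': [3, 9, 773], 'y': [3, 1], 'z': [7, 8]}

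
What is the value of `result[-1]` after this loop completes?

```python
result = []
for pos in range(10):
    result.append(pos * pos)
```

Last element of squares 0 to 9
`result` takes the values: [] → [0] → [0, 1] → [0, 1, 4] → [0, 1, 4, 9] → [0, 1, 4, 9, 16] → [0, 1, 4, 9, 16, 25] → [0, 1, 4, 9, 16, 25, 36] → [0, 1, 4, 9, 16, 25, 36, 49] → [0, 1, 4, 9, 16, 25, 36, 49, 64] → [0, 1, 4, 9, 16, 25, 36, 49, 64, 81]
So `result[-1]` = 81

Answer: 81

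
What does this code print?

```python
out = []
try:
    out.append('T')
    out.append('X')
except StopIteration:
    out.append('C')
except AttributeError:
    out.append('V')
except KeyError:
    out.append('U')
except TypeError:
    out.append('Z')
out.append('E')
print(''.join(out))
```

Execution trace: 'T' (try body) → 'X' (try body, no exception) → 'E' (after the try/except). Output: TXE

Answer: TXE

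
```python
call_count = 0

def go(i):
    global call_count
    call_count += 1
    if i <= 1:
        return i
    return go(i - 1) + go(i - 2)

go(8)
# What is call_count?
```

Calls(i) = 1 + Calls(i-1) + Calls(i-2); Calls(0)=Calls(1)=1. For i=8 this gives 67.

Answer: 67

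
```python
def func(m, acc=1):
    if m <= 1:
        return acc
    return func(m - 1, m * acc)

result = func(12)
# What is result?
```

Accumulator trace (n, acc): (12, 1) -> (11, 12) -> (10, 132) -> (9, 1320) -> (8, 11880) -> (7, 95040) -> (6, 665280) -> (5, 3991680) -> (4, 19958400) -> (3, 79833600) -> (2, 239500800) -> (1, 479001600) -> return 479001600

Answer: 479001600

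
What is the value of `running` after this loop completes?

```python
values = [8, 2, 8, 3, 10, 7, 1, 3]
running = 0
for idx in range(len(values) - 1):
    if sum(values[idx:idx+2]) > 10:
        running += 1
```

Count windows with sum > 10
`running` takes the values: 0 → 1 → 2 → 3

Answer: 3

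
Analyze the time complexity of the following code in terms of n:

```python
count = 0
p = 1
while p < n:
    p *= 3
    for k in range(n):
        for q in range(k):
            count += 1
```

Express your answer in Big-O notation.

Each loop level contributes: log n × n × n. Multiplying the contributions gives O(n^2 log n).

Answer: O(n^2 log n)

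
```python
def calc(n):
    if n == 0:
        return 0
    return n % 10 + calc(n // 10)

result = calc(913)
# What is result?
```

Sum of digits of 913: 3 + 1 + 9 = 13

Answer: 13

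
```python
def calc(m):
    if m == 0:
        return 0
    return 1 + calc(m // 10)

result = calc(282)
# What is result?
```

Count of digits of 282: 3

Answer: 3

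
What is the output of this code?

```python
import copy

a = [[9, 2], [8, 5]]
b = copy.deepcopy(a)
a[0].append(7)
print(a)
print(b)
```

Key concept: deep copy is fully independent.
Step by step:
`a = [[9, 2], [8, 5]]` → a = [[9, 2], [8, 5]]
`b = copy.deepcopy(a)` → b = [[9, 2], [8, 5]]
`a[0].append(7)` → a = [[9, 2, 7], [8, 5]]
`print(a)` → prints [[9, 2, 7], [8, 5]]
`print(b)` → prints [[9, 2], [8, 5]]

Answer:
[[9, 2, 7], [8, 5]]
[[9, 2], [8, 5]]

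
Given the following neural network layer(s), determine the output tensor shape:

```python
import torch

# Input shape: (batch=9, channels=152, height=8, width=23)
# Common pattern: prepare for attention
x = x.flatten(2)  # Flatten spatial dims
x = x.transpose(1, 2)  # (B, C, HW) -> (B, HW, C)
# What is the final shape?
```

Input: (9, 152, 8, 23) -> after flatten(2): (9, 152, 184) -> Output: (9, 184, 152)

Answer: (9, 184, 152)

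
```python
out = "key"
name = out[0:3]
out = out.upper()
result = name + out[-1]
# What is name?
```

Trace:
`out = "key"` → out = 'key'
`name = out[0:3]` → name = 'key'
`out = out.upper()` → out = 'KEY'
`result = name + out[-1]` → result = 'keyY'
So name = 'key'

Answer: 'key'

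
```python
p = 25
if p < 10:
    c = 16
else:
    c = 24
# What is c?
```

Trace:
`p = 25` → p = 25
`if p < 10: ...` → p < 10 is False, take else branch → c = 24
So c = 24

Answer: 24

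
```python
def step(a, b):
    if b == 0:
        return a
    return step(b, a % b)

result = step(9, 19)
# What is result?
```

step(9, 19) -> step(19, 9) -> step(9, 1) -> step(1, 0) -> 1

Answer: 1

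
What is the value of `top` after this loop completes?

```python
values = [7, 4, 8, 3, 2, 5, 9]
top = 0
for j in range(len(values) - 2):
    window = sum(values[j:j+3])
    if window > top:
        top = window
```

Max sum of 3-element window in [7, 4, 8, 3, 2, 5, 9]
`top` takes the values: 0 → 19

Answer: 19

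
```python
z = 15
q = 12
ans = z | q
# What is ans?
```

Trace:
`z = 15` → z = 15
`q = 12` → q = 12
`ans = z | q` → ans = 15
So ans = 15

Answer: 15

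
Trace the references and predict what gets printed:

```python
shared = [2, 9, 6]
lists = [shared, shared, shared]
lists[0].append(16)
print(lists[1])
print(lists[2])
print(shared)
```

Key concept: list of same reference.
Step by step:
`shared = [2, 9, 6]` → shared = [2, 9, 6]
`lists = [shared, shared, shared]` → lists = [[2, 9, 6], [2, 9, 6], [2, 9, 6]]
`lists[0].append(16)` → shared = [2, 9, 6, 16]; lists = [[2, 9, 6, 16], [2, 9, 6, 16], [2, 9, 6, 16]]
`print(lists[1])` → prints [2, 9, 6, 16]
`print(lists[2])` → prints [2, 9, 6, 16]
`print(shared)` → prints [2, 9, 6, 16]

Answer:
[2, 9, 6, 16]
[2, 9, 6, 16]
[2, 9, 6, 16]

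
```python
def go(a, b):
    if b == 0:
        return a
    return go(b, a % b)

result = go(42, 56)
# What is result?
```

go(42, 56) -> go(56, 42) -> go(42, 14) -> go(14, 0) -> 14

Answer: 14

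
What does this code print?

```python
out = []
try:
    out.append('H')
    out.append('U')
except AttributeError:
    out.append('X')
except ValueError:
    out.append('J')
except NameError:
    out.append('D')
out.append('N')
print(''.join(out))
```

Execution trace: 'H' (try body) → 'U' (try body, no exception) → 'N' (after the try/except). Output: HUN

Answer: HUN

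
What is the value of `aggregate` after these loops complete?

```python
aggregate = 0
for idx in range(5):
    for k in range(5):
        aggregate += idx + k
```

Sum of all idx+k for idx,k in 5x5
`aggregate` takes the values: 0 → 1 → 3 → 6 → 10 → 11 → 13 → 16 → 20 → 25 → 27 → 30 → 34 → 39 → 45 → 48 → 52 → 57 → 63 → 70 → 74 → 79 → 85 → 92 → 100

Answer: 100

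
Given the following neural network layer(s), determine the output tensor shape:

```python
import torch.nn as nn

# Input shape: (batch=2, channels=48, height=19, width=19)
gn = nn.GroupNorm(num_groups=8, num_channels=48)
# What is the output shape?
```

Input: (2, 48, 19, 19) -> Output: (2, 48, 19, 19)

Answer: (2, 48, 19, 19)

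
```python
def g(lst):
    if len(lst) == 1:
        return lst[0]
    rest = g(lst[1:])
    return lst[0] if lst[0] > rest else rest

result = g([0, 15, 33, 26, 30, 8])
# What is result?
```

Recursive max over [0, 15, 33, 26, 30, 8] = 33

Answer: 33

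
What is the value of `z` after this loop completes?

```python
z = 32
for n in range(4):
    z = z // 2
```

Halve 4 times: 32 // 2^4 = 2
`z` takes the values: 32 → 16 → 8 → 4 → 2

Answer: 2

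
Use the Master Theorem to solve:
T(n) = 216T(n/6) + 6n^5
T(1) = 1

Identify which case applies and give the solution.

a=216, b=6, f(n)=6n^5. log_6(216) = 3. Since c=5 > 3 and the regularity condition holds (216(n/6)^5 = (216/6^5)n^5 with 216/6^5 < 1), Case 3 applies: T(n) = Θ(f(n)) = O(n^5).

Answer: O(n^5) - Case 3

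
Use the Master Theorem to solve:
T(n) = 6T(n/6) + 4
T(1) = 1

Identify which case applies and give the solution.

a=6, b=6, f(n)=4. log_6(6) = 1. Since c=0 < 1, Case 1 applies: T(n) = Θ(n^log_b(a)) = O(n).

Answer: O(n) - Case 1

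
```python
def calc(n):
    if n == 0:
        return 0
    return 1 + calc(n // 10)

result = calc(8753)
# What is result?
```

Count of digits of 8753: 4

Answer: 4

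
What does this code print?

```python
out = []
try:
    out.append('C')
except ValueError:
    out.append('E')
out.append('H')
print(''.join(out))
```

Execution trace: 'C' (try body, no exception) → 'H' (after the try/except). Output: CH

Answer: CH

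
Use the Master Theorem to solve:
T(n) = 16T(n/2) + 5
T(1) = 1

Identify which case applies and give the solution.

a=16, b=2, f(n)=5. log_2(16) = 4. Since c=0 < 4, Case 1 applies: T(n) = Θ(n^log_b(a)) = O(n^4).

Answer: O(n^4) - Case 1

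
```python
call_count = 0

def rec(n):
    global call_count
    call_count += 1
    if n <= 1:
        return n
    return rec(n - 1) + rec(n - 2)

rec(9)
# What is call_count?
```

Calls(n) = 1 + Calls(n-1) + Calls(n-2); Calls(0)=Calls(1)=1. For n=9 this gives 109.

Answer: 109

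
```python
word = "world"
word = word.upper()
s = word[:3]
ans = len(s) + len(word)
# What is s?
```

Trace:
`word = "world"` → word = 'world'
`word = word.upper()` → word = 'WORLD'
`s = word[:3]` → s = 'WOR'
`ans = len(s) + len(word)` → ans = 8
So s = 'WOR'

Answer: 'WOR'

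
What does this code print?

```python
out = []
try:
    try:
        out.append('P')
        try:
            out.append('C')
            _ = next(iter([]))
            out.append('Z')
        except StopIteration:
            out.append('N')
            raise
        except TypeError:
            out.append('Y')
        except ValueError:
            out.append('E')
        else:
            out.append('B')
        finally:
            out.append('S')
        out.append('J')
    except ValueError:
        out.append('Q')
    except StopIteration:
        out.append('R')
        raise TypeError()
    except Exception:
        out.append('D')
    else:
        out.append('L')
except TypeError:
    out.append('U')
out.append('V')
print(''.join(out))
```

Execution trace: 'P' (try body) → 'C' (inner try body) → 'N' (inner except StopIteration) → 'S' (inner finally) → 'R' (except StopIteration) → 'U' (outer except TypeError) → 'V' (after the try/except). Output: PCNSRUV

Answer: PCNSRUV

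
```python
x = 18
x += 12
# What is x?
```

Trace:
`x = 18` → x = 18
`x += 12` → x = 30
So x = 30

Answer: 30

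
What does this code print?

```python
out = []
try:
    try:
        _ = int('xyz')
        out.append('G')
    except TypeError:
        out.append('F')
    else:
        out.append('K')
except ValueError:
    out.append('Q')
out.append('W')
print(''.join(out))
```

Execution trace: 'Q' (outer except ValueError) → 'W' (after the try/except). Output: QW

Answer: QW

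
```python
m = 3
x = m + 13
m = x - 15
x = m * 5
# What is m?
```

Trace:
`m = 3` → m = 3
`x = m + 13` → x = 16
`m = x - 15` → m = 1
`x = m * 5` → x = 5
So m = 1

Answer: 1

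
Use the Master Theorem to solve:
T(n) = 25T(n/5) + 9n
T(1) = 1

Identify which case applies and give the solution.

a=25, b=5, f(n)=9n. log_5(25) = 2. Since c=1 < 2, Case 1 applies: T(n) = Θ(n^log_b(a)) = O(n^2).

Answer: O(n^2) - Case 1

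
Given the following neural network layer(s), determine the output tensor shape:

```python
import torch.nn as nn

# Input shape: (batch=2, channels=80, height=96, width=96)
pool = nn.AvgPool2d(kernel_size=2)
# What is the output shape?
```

Input: (2, 80, 96, 96) -> Output: (2, 80, 48, 48)

Answer: (2, 80, 48, 48)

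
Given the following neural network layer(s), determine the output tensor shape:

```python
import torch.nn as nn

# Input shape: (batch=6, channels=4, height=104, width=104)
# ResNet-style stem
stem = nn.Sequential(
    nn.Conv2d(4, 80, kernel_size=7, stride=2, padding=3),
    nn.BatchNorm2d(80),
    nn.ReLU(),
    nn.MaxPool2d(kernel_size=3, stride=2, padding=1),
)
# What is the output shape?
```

Input: (6, 4, 104, 104) -> after Conv2d 7x7 stride=2: (6, 80, 52, 52) -> Output: (6, 80, 26, 26)

Answer: (6, 80, 26, 26)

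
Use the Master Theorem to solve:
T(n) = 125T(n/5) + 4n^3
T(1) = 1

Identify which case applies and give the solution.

a=125, b=5, f(n)=4n^3. log_5(125) = 3. Since c=3 = 3, Case 2 applies: T(n) = Θ(n^log_b(a) · log n) = O(n^3 log n).

Answer: O(n^3 log n) - Case 2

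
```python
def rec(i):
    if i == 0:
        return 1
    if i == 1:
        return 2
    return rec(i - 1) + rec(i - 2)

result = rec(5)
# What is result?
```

Build up from base cases: rec(0)=1, rec(1)=2, rec(2)=3, rec(3)=5, rec(4)=8, rec(5)=13

Answer: 13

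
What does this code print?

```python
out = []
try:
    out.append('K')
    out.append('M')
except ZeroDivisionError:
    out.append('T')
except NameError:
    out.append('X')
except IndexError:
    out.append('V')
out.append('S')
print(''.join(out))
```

Execution trace: 'K' (try body) → 'M' (try body, no exception) → 'S' (after the try/except). Output: KMS

Answer: KMS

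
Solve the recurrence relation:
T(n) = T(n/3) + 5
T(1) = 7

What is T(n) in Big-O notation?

Each step divides n by 3 and adds 5. After log_3(n) steps we reach T(1)=7. So T(n) = 5·log_3(n) + 7 = O(log n).

Answer: O(log n)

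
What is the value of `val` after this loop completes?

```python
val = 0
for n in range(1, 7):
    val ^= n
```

XOR of 1 to 6
`val` takes the values: 0 → 1 → 3 → 0 → 4 → 1 → 7

Answer: 7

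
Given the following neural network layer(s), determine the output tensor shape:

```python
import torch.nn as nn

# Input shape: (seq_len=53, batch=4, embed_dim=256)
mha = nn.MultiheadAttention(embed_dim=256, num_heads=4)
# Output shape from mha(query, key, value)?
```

Input: (53, 4, 256) -> Output: (53, 4, 256)

Answer: (53, 4, 256)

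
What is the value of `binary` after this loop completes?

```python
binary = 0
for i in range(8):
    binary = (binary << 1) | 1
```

Build 8 consecutive 1-bits: 0b11111111
`binary` takes the values: 0 → 1 → 3 → 7 → 15 → 31 → 63 → 127 → 255

Answer: 255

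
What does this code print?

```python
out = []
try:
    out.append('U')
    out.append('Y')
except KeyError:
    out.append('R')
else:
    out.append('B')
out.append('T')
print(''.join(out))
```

Execution trace: 'U' (try body) → 'Y' (try body, no exception) → 'B' (else) → 'T' (after the try/except). Output: UYBT

Answer: UYBT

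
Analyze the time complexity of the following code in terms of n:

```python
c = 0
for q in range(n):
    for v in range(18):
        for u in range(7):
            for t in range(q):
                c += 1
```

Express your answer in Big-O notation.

Each loop level contributes: n × 1 × 1 × n. Multiplying the contributions gives O(n^2).

Answer: O(n^2)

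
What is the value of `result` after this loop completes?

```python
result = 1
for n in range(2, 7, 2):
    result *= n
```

Product of even numbers 2 to 6
`result` takes the values: 1 → 2 → 8 → 48

Answer: 48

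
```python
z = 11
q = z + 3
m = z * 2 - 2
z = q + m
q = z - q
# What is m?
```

Trace:
`z = 11` → z = 11
`q = z + 3` → q = 14
`m = z * 2 - 2` → m = 20
`z = q + m` → z = 34
`q = z - q` → q = 20
So m = 20

Answer: 20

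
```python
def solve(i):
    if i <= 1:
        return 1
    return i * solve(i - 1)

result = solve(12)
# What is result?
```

solve(12) = 12 * 11 * 10 * 9 * 8 * 7 * 6 * 5 * 4 * 3 * 2 * 1 = 479001600

Answer: 479001600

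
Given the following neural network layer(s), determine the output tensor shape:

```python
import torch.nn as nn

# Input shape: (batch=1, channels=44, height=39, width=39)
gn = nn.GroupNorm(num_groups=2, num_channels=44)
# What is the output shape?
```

Input: (1, 44, 39, 39) -> Output: (1, 44, 39, 39)

Answer: (1, 44, 39, 39)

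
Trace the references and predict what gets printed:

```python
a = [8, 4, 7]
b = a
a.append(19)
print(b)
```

Key concept: basic list aliasing.
Step by step:
`a = [8, 4, 7]` → a = [8, 4, 7]
`b = a` → b = [8, 4, 7] (same object as a)
`a.append(19)` → a = [8, 4, 7, 19] (same object as b); b = [8, 4, 7, 19] (same object as a)
`print(b)` → prints [8, 4, 7, 19]

Answer: [8, 4, 7, 19]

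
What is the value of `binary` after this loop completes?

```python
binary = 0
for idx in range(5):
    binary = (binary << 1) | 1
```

Build 5 consecutive 1-bits: 0b11111
`binary` takes the values: 0 → 1 → 3 → 7 → 15 → 31

Answer: 31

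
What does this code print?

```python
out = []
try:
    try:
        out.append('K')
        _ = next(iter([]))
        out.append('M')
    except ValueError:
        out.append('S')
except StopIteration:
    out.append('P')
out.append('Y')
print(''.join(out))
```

Execution trace: 'K' (try body) → 'P' (outer except StopIteration) → 'Y' (after the try/except). Output: KPY

Answer: KPY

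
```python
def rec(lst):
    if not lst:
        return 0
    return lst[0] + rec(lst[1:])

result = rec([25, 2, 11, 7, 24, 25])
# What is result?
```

25 + 2 + 11 + 7 + 24 + 25 + 0 = 94

Answer: 94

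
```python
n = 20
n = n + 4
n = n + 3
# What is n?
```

Trace:
`n = 20` → n = 20
`n = n + 4` → n = 24
`n = n + 3` → n = 27
So n = 27

Answer: 27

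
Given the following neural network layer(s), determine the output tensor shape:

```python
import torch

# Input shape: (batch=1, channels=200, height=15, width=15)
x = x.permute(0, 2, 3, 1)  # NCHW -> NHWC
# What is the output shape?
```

Input: (1, 200, 15, 15) -> Output: (1, 15, 15, 200)

Answer: (1, 15, 15, 200)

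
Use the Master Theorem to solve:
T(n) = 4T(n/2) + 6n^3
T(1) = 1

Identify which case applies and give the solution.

a=4, b=2, f(n)=6n^3. log_2(4) = 2. Since c=3 > 2 and the regularity condition holds (4(n/2)^3 = (4/2^3)n^3 with 4/2^3 < 1), Case 3 applies: T(n) = Θ(f(n)) = O(n^3).

Answer: O(n^3) - Case 3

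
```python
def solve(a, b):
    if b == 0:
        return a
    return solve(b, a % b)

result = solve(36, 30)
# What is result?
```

solve(36, 30) -> solve(30, 6) -> solve(6, 0) -> 6

Answer: 6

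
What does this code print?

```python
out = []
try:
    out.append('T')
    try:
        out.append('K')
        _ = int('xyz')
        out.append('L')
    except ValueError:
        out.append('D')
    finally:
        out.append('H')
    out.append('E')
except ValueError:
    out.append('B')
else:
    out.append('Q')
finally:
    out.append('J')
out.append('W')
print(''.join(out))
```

Execution trace: 'T' (try body) → 'K' (inner try body) → 'D' (inner except ValueError) → 'H' (inner finally) → 'E' (try body, no exception) → 'Q' (else) → 'J' (finally) → 'W' (after the try/except). Output: TKDHEQJW

Answer: TKDHEQJW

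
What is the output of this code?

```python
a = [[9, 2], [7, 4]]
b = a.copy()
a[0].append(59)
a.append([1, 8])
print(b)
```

Key concept: shallow copy with nested lists.
Step by step:
`a = [[9, 2], [7, 4]]` → a = [[9, 2], [7, 4]]
`b = a.copy()` → b = [[9, 2], [7, 4]]
`a[0].append(59)` → a = [[9, 2, 59], [7, 4]]; b = [[9, 2, 59], [7, 4]]
`a.append([1, 8])` → a = [[9, 2, 59], [7, 4], [1, 8]]
`print(b)` → prints [[9, 2, 59], [7, 4]]

Answer: [[9, 2, 59], [7, 4]]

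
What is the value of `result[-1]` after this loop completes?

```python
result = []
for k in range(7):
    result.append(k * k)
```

Last element of squares 0 to 6
`result` takes the values: [] → [0] → [0, 1] → [0, 1, 4] → [0, 1, 4, 9] → [0, 1, 4, 9, 16] → [0, 1, 4, 9, 16, 25] → [0, 1, 4, 9, 16, 25, 36]
So `result[-1]` = 36

Answer: 36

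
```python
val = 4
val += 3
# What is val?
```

Trace:
`val = 4` → val = 4
`val += 3` → val = 7
So val = 7

Answer: 7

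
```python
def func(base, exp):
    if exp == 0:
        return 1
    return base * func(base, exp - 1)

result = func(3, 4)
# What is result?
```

func(3, 4) = 3 * 3 * 3 * 3 = 81

Answer: 81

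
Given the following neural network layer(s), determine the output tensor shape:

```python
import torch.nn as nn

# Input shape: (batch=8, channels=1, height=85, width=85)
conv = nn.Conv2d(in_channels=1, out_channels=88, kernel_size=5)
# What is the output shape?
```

Input: (8, 1, 85, 85) -> Output: (8, 88, 81, 81)

Answer: (8, 88, 81, 81)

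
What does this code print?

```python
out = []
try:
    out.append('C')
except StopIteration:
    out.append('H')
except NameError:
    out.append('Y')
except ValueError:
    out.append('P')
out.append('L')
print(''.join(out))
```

Execution trace: 'C' (try body, no exception) → 'L' (after the try/except). Output: CL

Answer: CL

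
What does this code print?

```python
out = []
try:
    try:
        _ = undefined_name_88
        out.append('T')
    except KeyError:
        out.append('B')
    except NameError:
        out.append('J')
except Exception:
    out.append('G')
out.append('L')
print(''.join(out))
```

Execution trace: 'J' (inner except NameError) → 'L' (after the try/except). Output: JL

Answer: JL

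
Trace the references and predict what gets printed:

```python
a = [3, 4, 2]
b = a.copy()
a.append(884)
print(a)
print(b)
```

Key concept: list.copy() creates independent copy.
Step by step:
`a = [3, 4, 2]` → a = [3, 4, 2]
`b = a.copy()` → b = [3, 4, 2]
`a.append(884)` → a = [3, 4, 2, 884]
`print(a)` → prints [3, 4, 2, 884]
`print(b)` → prints [3, 4, 2]

Answer:
[3, 4, 2, 884]
[3, 4, 2]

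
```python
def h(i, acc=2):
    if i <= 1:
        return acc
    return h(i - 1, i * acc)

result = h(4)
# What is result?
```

Accumulator trace (n, acc): (4, 2) -> (3, 8) -> (2, 24) -> (1, 48) -> return 48

Answer: 48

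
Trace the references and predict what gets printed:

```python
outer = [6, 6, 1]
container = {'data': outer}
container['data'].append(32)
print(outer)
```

Key concept: dict holds reference to list.
Step by step:
`outer = [6, 6, 1]` → outer = [6, 6, 1]
`container = {'data': outer}` → container = {'data': [6, 6, 1]}
`container['data'].append(32)` → outer = [6, 6, 1, 32]; container = {'data': [6, 6, 1, 32]}
`print(outer)` → prints [6, 6, 1, 32]

Answer: [6, 6, 1, 32]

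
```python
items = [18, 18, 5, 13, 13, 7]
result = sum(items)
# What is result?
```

Trace:
`items = [18, 18, 5, 13, 13, 7]` → items = [18, 18, 5, 13, 13, 7]
`result = sum(items)` → result = 74
So result = 74

Answer: 74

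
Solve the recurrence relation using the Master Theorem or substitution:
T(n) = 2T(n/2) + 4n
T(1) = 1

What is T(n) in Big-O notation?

By Master Theorem: a=2, b=2, f(n)=4n. Since log_2(2) = 1 and f(n) = Θ(n^1), Case 2 applies. T(n) = O(n log n).

Answer: O(n log n)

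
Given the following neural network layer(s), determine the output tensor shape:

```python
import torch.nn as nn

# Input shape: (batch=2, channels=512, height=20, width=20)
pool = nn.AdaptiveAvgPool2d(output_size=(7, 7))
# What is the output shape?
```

Input: (2, 512, 20, 20) -> Output: (2, 512, 7, 7)

Answer: (2, 512, 7, 7)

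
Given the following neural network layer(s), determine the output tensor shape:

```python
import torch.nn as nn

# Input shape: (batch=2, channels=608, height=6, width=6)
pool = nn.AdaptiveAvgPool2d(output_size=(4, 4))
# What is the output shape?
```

Input: (2, 608, 6, 6) -> Output: (2, 608, 4, 4)

Answer: (2, 608, 4, 4)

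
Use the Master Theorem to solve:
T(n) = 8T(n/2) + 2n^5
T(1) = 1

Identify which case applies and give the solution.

a=8, b=2, f(n)=2n^5. log_2(8) = 3. Since c=5 > 3 and the regularity condition holds (8(n/2)^5 = (8/2^5)n^5 with 8/2^5 < 1), Case 3 applies: T(n) = Θ(f(n)) = O(n^5).

Answer: O(n^5) - Case 3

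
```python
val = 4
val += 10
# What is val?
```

Trace:
`val = 4` → val = 4
`val += 10` → val = 14
So val = 14

Answer: 14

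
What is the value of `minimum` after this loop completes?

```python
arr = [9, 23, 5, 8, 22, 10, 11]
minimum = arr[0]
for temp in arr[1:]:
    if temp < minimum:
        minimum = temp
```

Minimum of [9, 23, 5, 8, 22, 10, 11]
`minimum` takes the values: 9 → 5

Answer: 5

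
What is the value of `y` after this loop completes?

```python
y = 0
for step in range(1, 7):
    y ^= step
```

XOR of 1 to 6
`y` takes the values: 0 → 1 → 3 → 0 → 4 → 1 → 7

Answer: 7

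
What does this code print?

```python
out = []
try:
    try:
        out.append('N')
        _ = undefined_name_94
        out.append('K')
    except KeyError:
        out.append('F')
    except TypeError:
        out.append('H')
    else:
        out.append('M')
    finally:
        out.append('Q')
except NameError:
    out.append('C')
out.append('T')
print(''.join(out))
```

Execution trace: 'N' (inner try body) → 'Q' (inner finally) → 'C' (outer except NameError) → 'T' (after the try/except). Output: NQCT

Answer: NQCT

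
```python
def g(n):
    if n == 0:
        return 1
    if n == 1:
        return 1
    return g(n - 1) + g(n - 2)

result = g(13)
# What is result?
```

Build up from base cases: g(0)=1, g(1)=1, g(2)=2, g(3)=3, g(4)=5, g(5)=8, g(6)=13, ..., g(13)=377

Answer: 377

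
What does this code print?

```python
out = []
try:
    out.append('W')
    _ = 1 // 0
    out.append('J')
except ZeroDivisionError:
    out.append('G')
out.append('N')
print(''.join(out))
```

Execution trace: 'W' (try body) → 'G' (except ZeroDivisionError) → 'N' (after the try/except). Output: WGN

Answer: WGN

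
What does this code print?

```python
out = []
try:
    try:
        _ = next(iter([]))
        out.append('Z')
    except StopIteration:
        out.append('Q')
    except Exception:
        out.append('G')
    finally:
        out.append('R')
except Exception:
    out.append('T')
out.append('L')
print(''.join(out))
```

Execution trace: 'Q' (inner except StopIteration) → 'R' (inner finally) → 'L' (after the try/except). Output: QRL

Answer: QRL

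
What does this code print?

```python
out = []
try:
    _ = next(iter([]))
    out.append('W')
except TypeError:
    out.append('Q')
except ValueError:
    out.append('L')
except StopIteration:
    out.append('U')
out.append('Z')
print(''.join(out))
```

Execution trace: 'U' (except StopIteration) → 'Z' (after the try/except). Output: UZ

Answer: UZ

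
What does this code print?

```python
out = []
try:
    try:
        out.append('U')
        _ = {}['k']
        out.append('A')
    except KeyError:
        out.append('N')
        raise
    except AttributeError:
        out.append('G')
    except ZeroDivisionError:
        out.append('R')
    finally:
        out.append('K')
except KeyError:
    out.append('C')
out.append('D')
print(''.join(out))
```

Execution trace: 'U' (inner try body) → 'N' (inner except KeyError) → 'K' (inner finally) → 'C' (outer except KeyError) → 'D' (after the try/except). Output: UNKCD

Answer: UNKCD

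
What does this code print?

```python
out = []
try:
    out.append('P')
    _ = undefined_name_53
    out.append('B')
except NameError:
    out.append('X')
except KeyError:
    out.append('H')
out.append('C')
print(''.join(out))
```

Execution trace: 'P' (try body) → 'X' (except NameError) → 'C' (after the try/except). Output: PXC

Answer: PXC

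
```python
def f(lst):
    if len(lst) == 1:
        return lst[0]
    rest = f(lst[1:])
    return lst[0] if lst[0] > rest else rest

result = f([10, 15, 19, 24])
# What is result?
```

Recursive max over [10, 15, 19, 24] = 24

Answer: 24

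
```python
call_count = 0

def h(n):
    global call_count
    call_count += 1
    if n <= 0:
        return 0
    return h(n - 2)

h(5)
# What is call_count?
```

Linear recursion stepping by 2: 4 calls from n=5 down to ≤0.

Answer: 4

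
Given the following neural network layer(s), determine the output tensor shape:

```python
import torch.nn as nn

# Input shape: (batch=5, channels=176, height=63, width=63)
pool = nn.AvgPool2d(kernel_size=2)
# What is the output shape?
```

Input: (5, 176, 63, 63) -> Output: (5, 176, 31, 31)

Answer: (5, 176, 31, 31)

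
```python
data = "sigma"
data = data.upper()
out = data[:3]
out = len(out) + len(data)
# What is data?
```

Trace:
`data = "sigma"` → data = 'sigma'
`data = data.upper()` → data = 'SIGMA'
`out = data[:3]` → out = 'SIG'
`out = len(out) + len(data)` → out = 8
So data = 'SIGMA'

Answer: 'SIGMA'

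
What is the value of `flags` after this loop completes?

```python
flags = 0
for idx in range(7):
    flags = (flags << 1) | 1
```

Build 7 consecutive 1-bits: 0b1111111
`flags` takes the values: 0 → 1 → 3 → 7 → 15 → 31 → 63 → 127

Answer: 127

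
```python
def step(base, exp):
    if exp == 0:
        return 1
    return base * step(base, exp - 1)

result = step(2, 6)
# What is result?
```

step(2, 6) = 2 * 2 * 2 * 2 * 2 * 2 = 64

Answer: 64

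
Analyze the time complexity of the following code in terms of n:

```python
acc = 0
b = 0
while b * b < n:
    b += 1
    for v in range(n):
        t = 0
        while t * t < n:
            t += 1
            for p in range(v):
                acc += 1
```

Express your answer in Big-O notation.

Each loop level contributes: √n × n × √n × n. Multiplying the contributions gives O(n^3).

Answer: O(n^3)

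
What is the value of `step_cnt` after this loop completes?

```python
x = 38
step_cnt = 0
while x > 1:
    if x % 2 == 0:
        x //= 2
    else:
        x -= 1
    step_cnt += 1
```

Steps to reduce 38 to 1
`step_cnt` takes the values: 0 → 1 → 2 → 3 → 4 → 5 → 6 → 7

Answer: 7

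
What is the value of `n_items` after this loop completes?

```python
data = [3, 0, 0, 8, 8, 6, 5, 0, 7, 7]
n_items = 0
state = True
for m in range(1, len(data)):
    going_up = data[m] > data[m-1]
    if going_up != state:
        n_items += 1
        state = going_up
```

Count direction changes in [3, 0, 0, 8, 8, 6, 5, 0, 7, 7]
`n_items` takes the values: 0 → 1 → 2 → 3 → 4 → 5

Answer: 5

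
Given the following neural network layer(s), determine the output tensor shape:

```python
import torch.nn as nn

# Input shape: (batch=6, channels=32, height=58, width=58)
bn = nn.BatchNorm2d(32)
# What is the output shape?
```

Input: (6, 32, 58, 58) -> Output: (6, 32, 58, 58)

Answer: (6, 32, 58, 58)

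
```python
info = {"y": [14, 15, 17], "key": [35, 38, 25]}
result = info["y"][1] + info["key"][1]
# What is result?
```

Trace:
`info = {"y": [14, 15, 17], "key": [35, 38, 25]}` → info = {'y': [14, 15, 17], 'key': [35, 38, 25]}
`result = info["y"][1] + info["key"][1]` → result = 53
So result = 53

Answer: 53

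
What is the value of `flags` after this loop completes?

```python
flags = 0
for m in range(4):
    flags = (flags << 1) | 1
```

Build 4 consecutive 1-bits: 0b1111
`flags` takes the values: 0 → 1 → 3 → 7 → 15

Answer: 15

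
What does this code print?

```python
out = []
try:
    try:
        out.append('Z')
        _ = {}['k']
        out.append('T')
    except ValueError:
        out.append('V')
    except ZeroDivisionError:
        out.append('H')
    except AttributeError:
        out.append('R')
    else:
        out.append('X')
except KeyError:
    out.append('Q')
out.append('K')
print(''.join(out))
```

Execution trace: 'Z' (inner try body) → 'Q' (outer except KeyError) → 'K' (after the try/except). Output: ZQK

Answer: ZQK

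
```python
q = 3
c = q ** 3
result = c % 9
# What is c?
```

Trace:
`q = 3` → q = 3
`c = q ** 3` → c = 27
`result = c % 9` → result = 0
So c = 27

Answer: 27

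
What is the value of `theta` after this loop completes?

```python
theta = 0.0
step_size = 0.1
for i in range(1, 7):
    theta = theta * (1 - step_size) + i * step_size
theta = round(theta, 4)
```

Moving average with lr=0.1
`theta` takes the values: 0.0 → 0.1 → 0.29 → 0.561 → 0.9049 → 1.31441 → 1.782969 → 1.783

Answer: 1.783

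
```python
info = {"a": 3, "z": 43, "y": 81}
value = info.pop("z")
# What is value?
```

Trace:
`info = {"a": 3, "z": 43, "y": 81}` → info = {'a': 3, 'z': 43, 'y': 81}
`value = info.pop("z")` → info = {'a': 3, 'y': 81}; value = 43
So value = 43

Answer: 43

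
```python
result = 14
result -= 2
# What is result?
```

Trace:
`result = 14` → result = 14
`result -= 2` → result = 12
So result = 12

Answer: 12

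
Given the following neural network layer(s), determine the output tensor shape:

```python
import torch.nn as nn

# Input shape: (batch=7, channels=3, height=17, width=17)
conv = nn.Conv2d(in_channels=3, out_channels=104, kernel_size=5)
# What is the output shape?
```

Input: (7, 3, 17, 17) -> Output: (7, 104, 13, 13)

Answer: (7, 104, 13, 13)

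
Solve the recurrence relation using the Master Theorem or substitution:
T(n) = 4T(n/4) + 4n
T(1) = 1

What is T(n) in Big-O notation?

By Master Theorem: a=4, b=4, f(n)=4n. Since log_4(4) = 1 and f(n) = Θ(n^1), Case 2 applies. T(n) = O(n log n).

Answer: O(n log n)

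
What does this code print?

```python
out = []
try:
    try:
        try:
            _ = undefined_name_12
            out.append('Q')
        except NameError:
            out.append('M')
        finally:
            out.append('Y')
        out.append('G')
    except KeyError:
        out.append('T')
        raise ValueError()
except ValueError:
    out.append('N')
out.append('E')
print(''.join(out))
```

Execution trace: 'M' (inner except NameError) → 'Y' (inner finally) → 'G' (try body, no exception) → 'E' (after the try/except). Output: MYGE

Answer: MYGE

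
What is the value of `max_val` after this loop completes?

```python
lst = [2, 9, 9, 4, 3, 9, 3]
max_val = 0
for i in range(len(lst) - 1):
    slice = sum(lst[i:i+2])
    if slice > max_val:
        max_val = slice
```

Max sum of 2-element window in [2, 9, 9, 4, 3, 9, 3]
`max_val` takes the values: 0 → 11 → 18

Answer: 18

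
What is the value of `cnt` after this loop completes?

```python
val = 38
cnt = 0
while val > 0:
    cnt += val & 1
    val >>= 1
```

Count set bits in 38 (binary: 0b100110)
`cnt` takes the values: 0 → 1 → 2 → 3

Answer: 3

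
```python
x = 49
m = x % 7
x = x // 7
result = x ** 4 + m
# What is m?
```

Trace:
`x = 49` → x = 49
`m = x % 7` → m = 0
`x = x // 7` → x = 7
`result = x ** 4 + m` → result = 2401
So m = 0

Answer: 0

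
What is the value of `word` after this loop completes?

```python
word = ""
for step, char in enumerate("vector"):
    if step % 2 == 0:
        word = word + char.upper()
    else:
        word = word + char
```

Uppercase even positions in 'vector'
`word` takes the values: "" → "V" → "Ve" → "VeC" → "VeCt" → "VeCtO" → "VeCtOr"

Answer: "VeCtOr"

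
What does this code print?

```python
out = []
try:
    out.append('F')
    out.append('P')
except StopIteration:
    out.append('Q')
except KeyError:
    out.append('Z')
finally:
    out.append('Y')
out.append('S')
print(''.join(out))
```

Execution trace: 'F' (try body) → 'P' (try body, no exception) → 'Y' (finally) → 'S' (after the try/except). Output: FPYS

Answer: FPYS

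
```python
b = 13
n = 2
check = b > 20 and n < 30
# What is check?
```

Trace:
`b = 13` → b = 13
`n = 2` → n = 2
`check = b > 20 and n < 30` → check = False
So check = False

Answer: False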